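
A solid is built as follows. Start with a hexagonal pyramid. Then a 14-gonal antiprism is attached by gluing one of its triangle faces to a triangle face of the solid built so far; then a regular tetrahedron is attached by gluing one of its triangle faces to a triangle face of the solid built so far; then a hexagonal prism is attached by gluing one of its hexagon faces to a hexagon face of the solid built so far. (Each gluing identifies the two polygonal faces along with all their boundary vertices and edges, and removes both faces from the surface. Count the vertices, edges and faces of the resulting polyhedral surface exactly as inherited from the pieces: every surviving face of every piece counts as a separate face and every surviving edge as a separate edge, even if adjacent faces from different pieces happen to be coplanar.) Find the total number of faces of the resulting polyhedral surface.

43

A hexagonal pyramid: V=7, E=12, F=7.
Attach a 14-gonal antiprism (V=28, E=56, F=30) along a 3-gon: merge 3 vertices and 3 edges, delete both glued faces → V=32, E=65, F=35.
Attach a regular tetrahedron (V=4, E=6, F=4) along a 3-gon: merge 3 vertices and 3 edges, delete both glued faces → V=33, E=68, F=37.
Attach a hexagonal prism (V=12, E=18, F=8) along a 6-gon: merge 6 vertices and 6 edges, delete both glued faces → V=39, E=80, F=43.
Check: V − E + F = 39 − 80 + 43 = 2.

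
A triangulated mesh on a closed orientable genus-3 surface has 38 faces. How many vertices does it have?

χ = 2 − 2·3 = -4, and every face is a triangle so 3F = 2E.
E = 3·38/2 = 57. Then V = -4 + E − F = -4 + 57 − 38 = 15.

15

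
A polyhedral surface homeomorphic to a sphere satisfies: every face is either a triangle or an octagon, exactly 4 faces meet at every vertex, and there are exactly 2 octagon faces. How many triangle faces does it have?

16

Let x be the number of triangles; then F = 2 + x.
Edge–face incidences: 2E = 8·2 + 3·x = 16 + 3x.
Every vertex has degree 4, so 4V = 2E.
Euler: V − E + F = 2 ⇒ (2E)/4 − E + (2 + x) = 2.
Multiply by 8: 2·(2E) − 4·(2E) + 8·(2 + x) = 16, i.e. 16 + 8x − 2·(16 + 3x) = 16.
Collecting terms: 2x − 16 = 16, so 2x = 32, so x = 16.
Then 2E = 16 + 3·16 = 64, so E = 32, V = 2E/4 = 16, F = 2 + 16 = 18.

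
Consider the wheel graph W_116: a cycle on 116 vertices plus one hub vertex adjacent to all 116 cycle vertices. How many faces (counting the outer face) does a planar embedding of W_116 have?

W_116 has V = 116 + 1 = 117 vertices and E = 2·116 = 232 edges.
By Euler's formula F = 2 − V + E = 2 − 117 + 232 = 117.

117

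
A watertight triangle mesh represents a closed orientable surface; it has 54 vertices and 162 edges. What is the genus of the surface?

1

Every face is a triangle and each edge borders two faces, so 3F = 2·162, giving F = 108.
χ = V − E + F = 54 − 162 + 108 = 0.
For a closed orientable surface χ = 2 − 2g, so g = (2 − (0))/2 = 1.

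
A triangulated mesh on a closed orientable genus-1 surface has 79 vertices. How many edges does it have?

237

χ = 2 − 2·1 = 0, and every face is a triangle so 3F = 2E.
V − E + F = 0 with E = 3F/2 gives 79 − (3/2 − 1)·F = 0, so F = 158 and E = 237.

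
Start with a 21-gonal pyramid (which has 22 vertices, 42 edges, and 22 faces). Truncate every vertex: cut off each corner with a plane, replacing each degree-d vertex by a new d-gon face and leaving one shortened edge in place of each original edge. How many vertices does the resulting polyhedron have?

Truncation replaces each original edge-end by a new vertex, so V′ = 2E = 84.
Each original edge survives, and each old vertex of degree d contributes d new edges; summing degrees gives Σd = 2E, so E′ = E + 2E = 3E = 126.
Each original face survives and each original vertex becomes one new face: F′ = F + V = 44.

84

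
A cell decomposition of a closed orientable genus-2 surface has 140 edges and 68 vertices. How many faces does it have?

70

For a closed orientable surface of genus 2, χ = 2 − 2·2 = -2.
F = -2 − V + E = -2 − 68 + 140 = 70.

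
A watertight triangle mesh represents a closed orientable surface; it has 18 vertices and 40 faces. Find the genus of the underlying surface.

2

Every face is a triangle, so 2E = 3·40 = 120, giving E = 60.
χ = V − E + F = 18 − 60 + 40 = -2.
For a closed orientable surface χ = 2 − 2g, so g = (2 − (-2))/2 = 2.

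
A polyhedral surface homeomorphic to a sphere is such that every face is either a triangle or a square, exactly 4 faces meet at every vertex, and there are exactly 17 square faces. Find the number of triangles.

Let x be the number of triangles; then F = 17 + x.
Edge–face incidences: 2E = 4·17 + 3·x = 68 + 3x.
Every vertex has degree 4, so 4V = 2E.
Euler: V − E + F = 2 ⇒ (2E)/4 − E + (17 + x) = 2.
Multiply by 8: 2·(2E) − 4·(2E) + 8·(17 + x) = 16, i.e. 136 + 8x − 2·(68 + 3x) = 16.
Collecting terms: 2x = 16, so x = 8.
Then 2E = 68 + 3·8 = 92, so E = 46, V = 2E/4 = 23, F = 17 + 8 = 25.

8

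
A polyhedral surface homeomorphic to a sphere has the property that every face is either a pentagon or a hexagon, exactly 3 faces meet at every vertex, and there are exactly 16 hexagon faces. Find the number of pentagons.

12

Let x be the number of pentagons; then F = 16 + x.
Edge–face incidences: 2E = 6·16 + 5·x = 96 + 5x.
Every vertex has degree 3, so 3V = 2E.
Euler: V − E + F = 2 ⇒ (2E)/3 − E + (16 + x) = 2.
Multiply by 6: 2·(2E) − 3·(2E) + 6·(16 + x) = 12, i.e. 96 + 6x − (96 + 5x) = 12.
Collecting terms: x = 12.
Then 2E = 96 + 5·12 = 156, so E = 78, V = 2E/3 = 52, F = 16 + 12 = 28.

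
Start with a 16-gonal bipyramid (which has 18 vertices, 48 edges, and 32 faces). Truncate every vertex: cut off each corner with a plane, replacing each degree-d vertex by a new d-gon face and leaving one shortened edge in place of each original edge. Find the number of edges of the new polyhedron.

144

Truncation replaces each original edge-end by a new vertex, so V′ = 2E = 96.
Each original edge survives, and each old vertex of degree d contributes d new edges; summing degrees gives Σd = 2E, so E′ = E + 2E = 3E = 144.
Each original face survives and each original vertex becomes one new face: F′ = F + V = 50.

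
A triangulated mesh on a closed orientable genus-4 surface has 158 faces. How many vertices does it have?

χ = 2 − 2·4 = -6, and every face is a triangle so 3F = 2E.
E = 3·158/2 = 237. Then V = -6 + E − F = -6 + 237 − 158 = 73.

73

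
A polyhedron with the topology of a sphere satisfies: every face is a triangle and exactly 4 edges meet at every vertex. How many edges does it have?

12

Each face has 3 edges and each edge borders two faces, so 2E = 3F.
Each vertex has degree 4, so 4V = 2E and hence V = 3F/4.
Euler: V − E + F = 2 ⇒ (3F/4) − (3F/2) + F = 2.
Multiply by 8: (6 − 12 + 8)F = 16, i.e. 2F = 16.
So F = 8, E = 3·8/2 = 12, V = 3·8/4 = 6.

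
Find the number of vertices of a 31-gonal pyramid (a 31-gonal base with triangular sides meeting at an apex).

32

A pyramid on an n-gon base has one n-gon and n triangles: V = 31 + 1 = 32, E = 2·31 = 62, F = 31 + 1 = 32.
Check: V − E + F = 32 − 62 + 32 = 2.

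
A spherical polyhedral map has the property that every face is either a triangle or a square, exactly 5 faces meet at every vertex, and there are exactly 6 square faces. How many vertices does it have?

24

Let x be the number of triangles; then F = 6 + x.
Edge–face incidences: 2E = 4·6 + 3·x = 24 + 3x.
Every vertex has degree 5, so 5V = 2E.
Euler: V − E + F = 2 ⇒ (2E)/5 − E + (6 + x) = 2.
Multiply by 10: 2·(2E) − 5·(2E) + 10·(6 + x) = 20, i.e. 60 + 10x − 3·(24 + 3x) = 20.
Collecting terms: x − 12 = 20, so x = 32.
Then 2E = 24 + 3·32 = 120, so E = 60, V = 2E/5 = 24, F = 6 + 32 = 38.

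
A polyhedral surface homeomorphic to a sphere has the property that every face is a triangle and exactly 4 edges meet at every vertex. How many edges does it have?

Each face has 3 edges and each edge borders two faces, so 2E = 3F.
Each vertex has degree 4, so 4V = 2E and hence V = 3F/4.
Euler: V − E + F = 2 ⇒ (3F/4) − (3F/2) + F = 2.
Multiply by 8: (6 − 12 + 8)F = 16, i.e. 2F = 16.
So F = 8, E = 3·8/2 = 12, V = 3·8/4 = 6.

12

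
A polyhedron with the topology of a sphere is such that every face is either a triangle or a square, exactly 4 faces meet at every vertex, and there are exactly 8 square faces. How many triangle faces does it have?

8

Let x be the number of triangles; then F = 8 + x.
Edge–face incidences: 2E = 4·8 + 3·x = 32 + 3x.
Every vertex has degree 4, so 4V = 2E.
Euler: V − E + F = 2 ⇒ (2E)/4 − E + (8 + x) = 2.
Multiply by 8: 2·(2E) − 4·(2E) + 8·(8 + x) = 16, i.e. 64 + 8x − 2·(32 + 3x) = 16.
Collecting terms: 2x = 16, so x = 8.
Then 2E = 32 + 3·8 = 56, so E = 28, V = 2E/4 = 14, F = 8 + 8 = 16.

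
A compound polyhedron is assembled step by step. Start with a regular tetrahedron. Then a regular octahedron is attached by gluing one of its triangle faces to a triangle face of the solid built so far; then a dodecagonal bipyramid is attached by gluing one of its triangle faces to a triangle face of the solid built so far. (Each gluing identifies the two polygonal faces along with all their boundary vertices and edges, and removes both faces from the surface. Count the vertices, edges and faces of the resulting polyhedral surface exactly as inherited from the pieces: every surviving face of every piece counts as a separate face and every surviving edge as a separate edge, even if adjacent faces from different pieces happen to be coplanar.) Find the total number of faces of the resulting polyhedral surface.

A regular tetrahedron: V=4, E=6, F=4.
Attach a regular octahedron (V=6, E=12, F=8) along a 3-gon: merge 3 vertices and 3 edges, delete both glued faces → V=7, E=15, F=10.
Attach a dodecagonal bipyramid (V=14, E=36, F=24) along a 3-gon: merge 3 vertices and 3 edges, delete both glued faces → V=18, E=48, F=32.
Check: V − E + F = 18 − 48 + 32 = 2.

32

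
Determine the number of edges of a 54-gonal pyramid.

A pyramid on an n-gon base has one n-gon and n triangles: V = 54 + 1 = 55, E = 2·54 = 108, F = 54 + 1 = 55.

108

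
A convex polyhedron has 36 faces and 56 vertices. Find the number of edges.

Here V − E + F = 2.
E = V + F − (2) = 56 + 36 − (2) = 90.

90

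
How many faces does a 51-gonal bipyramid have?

102

A bipyramid over an n-gon has 2n triangular faces and n + 2 vertices: V = 51 + 2 = 53, E = 3·51 = 153, F = 2·51 = 102.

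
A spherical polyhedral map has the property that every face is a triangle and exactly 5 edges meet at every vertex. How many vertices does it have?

12

Each face has 3 edges and each edge borders two faces, so 2E = 3F.
Each vertex has degree 5, so 5V = 2E and hence V = 3F/5.
Euler: V − E + F = 2 ⇒ (3F/5) − (3F/2) + F = 2.
Multiply by 10: (6 − 15 + 10)F = 20, i.e. 1F = 20.
So F = 20, E = 3·20/2 = 30, V = 3·20/5 = 12.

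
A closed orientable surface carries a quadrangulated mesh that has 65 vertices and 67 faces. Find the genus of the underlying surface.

Every face is a square, so 2E = 4·67 = 268, giving E = 134.
χ = V − E + F = 65 − 134 + 67 = -2.
For a closed orientable surface χ = 2 − 2g, so g = (2 − (-2))/2 = 2.

2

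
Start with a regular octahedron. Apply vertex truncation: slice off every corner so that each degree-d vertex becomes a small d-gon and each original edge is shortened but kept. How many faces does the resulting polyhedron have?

14

The base solid has V = 6, E = 12, F = 8.
Truncation replaces each original edge-end by a new vertex, so V′ = 2E = 24.
Each original edge survives, and each old vertex of degree d contributes d new edges; summing degrees gives Σd = 2E, so E′ = E + 2E = 3E = 36.
Each original face survives and each original vertex becomes one new face: F′ = F + V = 14.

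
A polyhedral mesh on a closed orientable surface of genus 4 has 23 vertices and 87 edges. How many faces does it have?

For a closed orientable surface of genus 4, χ = 2 − 2·4 = -6.
F = -6 − V + E = -6 − 23 + 87 = 58.

58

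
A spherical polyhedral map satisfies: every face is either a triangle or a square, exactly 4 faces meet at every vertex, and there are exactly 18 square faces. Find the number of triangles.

8

Let x be the number of triangles; then F = 18 + x.
Edge–face incidences: 2E = 4·18 + 3·x = 72 + 3x.
Every vertex has degree 4, so 4V = 2E.
Euler: V − E + F = 2 ⇒ (2E)/4 − E + (18 + x) = 2.
Multiply by 8: 2·(2E) − 4·(2E) + 8·(18 + x) = 16, i.e. 144 + 8x − 2·(72 + 3x) = 16.
Collecting terms: 2x = 16, so x = 8.
Then 2E = 72 + 3·8 = 96, so E = 48, V = 2E/4 = 24, F = 18 + 8 = 26.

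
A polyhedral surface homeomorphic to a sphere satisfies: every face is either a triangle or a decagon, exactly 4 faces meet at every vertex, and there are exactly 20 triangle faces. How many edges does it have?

40

Let x be the number of decagons; then F = 20 + x.
Edge–face incidences: 2E = 3·20 + 10·x = 60 + 10x.
Every vertex has degree 4, so 4V = 2E.
Euler: V − E + F = 2 ⇒ (2E)/4 − E + (20 + x) = 2.
Multiply by 8: 2·(2E) − 4·(2E) + 8·(20 + x) = 16, i.e. 160 + 8x − 2·(60 + 10x) = 16.
Collecting terms: −12x + 40 = 16, so −12x = −24, so x = 2.
Then 2E = 60 + 10·2 = 80, so E = 40, V = 2E/4 = 20, F = 20 + 2 = 22.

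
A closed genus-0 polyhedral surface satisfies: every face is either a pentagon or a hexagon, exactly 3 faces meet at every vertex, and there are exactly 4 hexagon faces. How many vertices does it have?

28

Let x be the number of pentagons; then F = 4 + x.
Edge–face incidences: 2E = 6·4 + 5·x = 24 + 5x.
Every vertex has degree 3, so 3V = 2E.
Euler: V − E + F = 2 ⇒ (2E)/3 − E + (4 + x) = 2.
Multiply by 6: 2·(2E) − 3·(2E) + 6·(4 + x) = 12, i.e. 24 + 6x − (24 + 5x) = 12.
Collecting terms: x = 12.
Then 2E = 24 + 5·12 = 84, so E = 42, V = 2E/3 = 28, F = 4 + 12 = 16.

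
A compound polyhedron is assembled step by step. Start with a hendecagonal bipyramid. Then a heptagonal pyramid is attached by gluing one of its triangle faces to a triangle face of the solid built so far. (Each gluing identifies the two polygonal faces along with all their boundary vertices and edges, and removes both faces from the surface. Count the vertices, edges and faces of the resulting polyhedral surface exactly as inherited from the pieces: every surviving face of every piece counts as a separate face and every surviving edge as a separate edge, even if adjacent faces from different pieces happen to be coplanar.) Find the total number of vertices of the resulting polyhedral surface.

18

A hendecagonal bipyramid: V=13, E=33, F=22.
Attach a heptagonal pyramid (V=8, E=14, F=8) along a 3-gon: merge 3 vertices and 3 edges, delete both glued faces → V=18, E=44, F=28.
Check: V − E + F = 18 − 44 + 28 = 2.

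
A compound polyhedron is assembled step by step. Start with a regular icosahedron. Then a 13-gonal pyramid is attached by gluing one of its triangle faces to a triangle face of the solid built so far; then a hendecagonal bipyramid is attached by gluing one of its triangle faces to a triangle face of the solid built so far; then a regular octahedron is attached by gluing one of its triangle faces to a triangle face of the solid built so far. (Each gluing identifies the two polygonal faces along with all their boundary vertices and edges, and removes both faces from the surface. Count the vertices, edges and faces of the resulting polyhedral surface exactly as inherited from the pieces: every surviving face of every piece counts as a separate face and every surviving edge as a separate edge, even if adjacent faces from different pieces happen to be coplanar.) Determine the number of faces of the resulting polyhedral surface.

A regular icosahedron: V=12, E=30, F=20.
Attach a 13-gonal pyramid (V=14, E=26, F=14) along a 3-gon: merge 3 vertices and 3 edges, delete both glued faces → V=23, E=53, F=32.
Attach a hendecagonal bipyramid (V=13, E=33, F=22) along a 3-gon: merge 3 vertices and 3 edges, delete both glued faces → V=33, E=83, F=52.
Attach a regular octahedron (V=6, E=12, F=8) along a 3-gon: merge 3 vertices and 3 edges, delete both glued faces → V=36, E=92, F=58.
Check: V − E + F = 36 − 92 + 58 = 2.

58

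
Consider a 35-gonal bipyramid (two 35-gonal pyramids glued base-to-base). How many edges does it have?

A bipyramid over an n-gon has 2n triangular faces and n + 2 vertices: V = 35 + 2 = 37, E = 3·35 = 105, F = 2·35 = 70.

105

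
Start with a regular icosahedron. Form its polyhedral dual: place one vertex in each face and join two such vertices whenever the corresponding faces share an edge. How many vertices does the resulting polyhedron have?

20

The base solid has V = 12, E = 30, F = 20.
The dual swaps V and F and preserves E: V′ = F = 20, E′ = E = 30, F′ = V = 12.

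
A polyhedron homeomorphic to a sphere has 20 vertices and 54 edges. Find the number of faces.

Here V − E + F = 2.
F = 2 − V + E = 2 − 20 + 54 = 36.

36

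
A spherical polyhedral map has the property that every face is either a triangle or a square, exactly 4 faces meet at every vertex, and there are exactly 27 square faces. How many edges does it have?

Let x be the number of triangles; then F = 27 + x.
Edge–face incidences: 2E = 4·27 + 3·x = 108 + 3x.
Every vertex has degree 4, so 4V = 2E.
Euler: V − E + F = 2 ⇒ (2E)/4 − E + (27 + x) = 2.
Multiply by 8: 2·(2E) − 4·(2E) + 8·(27 + x) = 16, i.e. 216 + 8x − 2·(108 + 3x) = 16.
Collecting terms: 2x = 16, so x = 8.
Then 2E = 108 + 3·8 = 132, so E = 66, V = 2E/4 = 33, F = 27 + 8 = 35.

66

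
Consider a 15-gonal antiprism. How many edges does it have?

60

An antiprism on an n-gon has two n-gon caps and 2n triangles: V = 2·15 = 30, E = 4·15 = 60, F = 2·15 + 2 = 32.
Check: V − E + F = 30 − 60 + 32 = 2.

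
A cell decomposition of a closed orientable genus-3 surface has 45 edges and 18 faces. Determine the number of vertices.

For a closed orientable surface of genus 3, χ = 2 − 2·3 = -4.
V = -4 + E − F = -4 + 45 − 18 = 23.

23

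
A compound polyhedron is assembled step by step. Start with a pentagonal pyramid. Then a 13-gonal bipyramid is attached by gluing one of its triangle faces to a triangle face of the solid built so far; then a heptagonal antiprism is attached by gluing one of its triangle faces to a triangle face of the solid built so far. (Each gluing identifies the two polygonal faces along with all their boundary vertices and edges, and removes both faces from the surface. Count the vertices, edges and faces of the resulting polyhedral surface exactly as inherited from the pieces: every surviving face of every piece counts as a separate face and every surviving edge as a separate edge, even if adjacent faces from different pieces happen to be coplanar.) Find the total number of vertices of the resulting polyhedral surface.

A pentagonal pyramid: V=6, E=10, F=6.
Attach a 13-gonal bipyramid (V=15, E=39, F=26) along a 3-gon: merge 3 vertices and 3 edges, delete both glued faces → V=18, E=46, F=30.
Attach a heptagonal antiprism (V=14, E=28, F=16) along a 3-gon: merge 3 vertices and 3 edges, delete both glued faces → V=29, E=71, F=44.
Check: V − E + F = 29 − 71 + 44 = 2.

29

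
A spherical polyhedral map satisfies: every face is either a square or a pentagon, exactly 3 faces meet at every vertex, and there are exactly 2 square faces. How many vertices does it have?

16

Let x be the number of pentagons; then F = 2 + x.
Edge–face incidences: 2E = 4·2 + 5·x = 8 + 5x.
Every vertex has degree 3, so 3V = 2E.
Euler: V − E + F = 2 ⇒ (2E)/3 − E + (2 + x) = 2.
Multiply by 6: 2·(2E) − 3·(2E) + 6·(2 + x) = 12, i.e. 12 + 6x − (8 + 5x) = 12.
Collecting terms: x + 4 = 12, so x = 8.
Then 2E = 8 + 5·8 = 48, so E = 24, V = 2E/3 = 16, F = 2 + 8 = 10.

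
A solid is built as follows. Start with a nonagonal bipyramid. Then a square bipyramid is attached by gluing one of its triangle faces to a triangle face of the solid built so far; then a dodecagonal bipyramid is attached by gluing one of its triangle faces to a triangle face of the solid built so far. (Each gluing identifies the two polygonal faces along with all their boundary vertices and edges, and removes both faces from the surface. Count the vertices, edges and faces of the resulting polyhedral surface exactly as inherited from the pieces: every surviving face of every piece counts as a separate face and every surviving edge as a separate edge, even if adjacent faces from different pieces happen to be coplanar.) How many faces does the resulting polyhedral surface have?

46

A nonagonal bipyramid: V=11, E=27, F=18.
Attach a square bipyramid (V=6, E=12, F=8) along a 3-gon: merge 3 vertices and 3 edges, delete both glued faces → V=14, E=36, F=24.
Attach a dodecagonal bipyramid (V=14, E=36, F=24) along a 3-gon: merge 3 vertices and 3 edges, delete both glued faces → V=25, E=69, F=46.
Check: V − E + F = 25 − 69 + 46 = 2.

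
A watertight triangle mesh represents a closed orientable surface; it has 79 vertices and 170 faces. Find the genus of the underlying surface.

Every face is a triangle, so 2E = 3·170 = 510, giving E = 255.
χ = V − E + F = 79 − 255 + 170 = -6.
For a closed orientable surface χ = 2 − 2g, so g = (2 − (-6))/2 = 4.

4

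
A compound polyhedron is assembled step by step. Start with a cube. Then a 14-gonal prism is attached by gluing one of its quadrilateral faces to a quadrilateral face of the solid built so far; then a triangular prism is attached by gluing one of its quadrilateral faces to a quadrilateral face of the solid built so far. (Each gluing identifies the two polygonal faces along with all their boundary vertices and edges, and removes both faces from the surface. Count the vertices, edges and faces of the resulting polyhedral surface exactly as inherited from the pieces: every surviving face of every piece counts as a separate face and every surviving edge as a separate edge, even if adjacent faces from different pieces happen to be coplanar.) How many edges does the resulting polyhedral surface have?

A cube: V=8, E=12, F=6.
Attach a 14-gonal prism (V=28, E=42, F=16) along a 4-gon: merge 4 vertices and 4 edges, delete both glued faces → V=32, E=50, F=20.
Attach a triangular prism (V=6, E=9, F=5) along a 4-gon: merge 4 vertices and 4 edges, delete both glued faces → V=34, E=55, F=23.
Check: V − E + F = 34 − 55 + 23 = 2.

55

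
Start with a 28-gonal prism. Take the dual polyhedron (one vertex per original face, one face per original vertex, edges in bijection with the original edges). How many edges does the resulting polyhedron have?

84

The base solid has V = 56, E = 84, F = 30.
The dual swaps V and F and preserves E: V′ = F = 30, E′ = E = 84, F′ = V = 56.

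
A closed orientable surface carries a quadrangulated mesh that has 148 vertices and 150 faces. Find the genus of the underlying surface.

Every face is a square, so 2E = 4·150 = 600, giving E = 300.
χ = V − E + F = 148 − 300 + 150 = -2.
For a closed orientable surface χ = 2 − 2g, so g = (2 − (-2))/2 = 2.

2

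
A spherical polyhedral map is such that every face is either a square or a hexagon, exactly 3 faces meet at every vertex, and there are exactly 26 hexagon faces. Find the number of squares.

Let x be the number of squares; then F = 26 + x.
Edge–face incidences: 2E = 6·26 + 4·x = 156 + 4x.
Every vertex has degree 3, so 3V = 2E.
Euler: V − E + F = 2 ⇒ (2E)/3 − E + (26 + x) = 2.
Multiply by 6: 2·(2E) − 3·(2E) + 6·(26 + x) = 12, i.e. 156 + 6x − (156 + 4x) = 12.
Collecting terms: 2x = 12, so x = 6.
Then 2E = 156 + 4·6 = 180, so E = 90, V = 2E/3 = 60, F = 26 + 6 = 32.

6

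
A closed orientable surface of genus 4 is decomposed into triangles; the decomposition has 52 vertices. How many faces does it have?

116

χ = 2 − 2·4 = -6, and every face is a triangle so 3F = 2E.
V − E + F = -6 with E = 3F/2 gives 52 − (3/2 − 1)·F = -6, so F = 116 and E = 174.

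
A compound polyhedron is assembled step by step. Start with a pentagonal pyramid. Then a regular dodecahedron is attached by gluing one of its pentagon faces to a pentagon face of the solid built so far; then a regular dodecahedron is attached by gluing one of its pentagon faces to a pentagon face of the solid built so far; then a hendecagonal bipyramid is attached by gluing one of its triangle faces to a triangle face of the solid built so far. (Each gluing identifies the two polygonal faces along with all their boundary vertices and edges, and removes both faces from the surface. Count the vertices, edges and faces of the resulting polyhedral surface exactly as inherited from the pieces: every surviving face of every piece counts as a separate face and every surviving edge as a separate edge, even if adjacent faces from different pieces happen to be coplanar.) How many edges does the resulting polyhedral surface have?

A pentagonal pyramid: V=6, E=10, F=6.
Attach a regular dodecahedron (V=20, E=30, F=12) along a 5-gon: merge 5 vertices and 5 edges, delete both glued faces → V=21, E=35, F=16.
Attach a regular dodecahedron (V=20, E=30, F=12) along a 5-gon: merge 5 vertices and 5 edges, delete both glued faces → V=36, E=60, F=26.
Attach a hendecagonal bipyramid (V=13, E=33, F=22) along a 3-gon: merge 3 vertices and 3 edges, delete both glued faces → V=46, E=90, F=46.
Check: V − E + F = 46 − 90 + 46 = 2.

90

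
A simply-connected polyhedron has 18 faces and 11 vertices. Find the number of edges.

Here V − E + F = 2.
E = V + F − (2) = 11 + 18 − (2) = 27.

27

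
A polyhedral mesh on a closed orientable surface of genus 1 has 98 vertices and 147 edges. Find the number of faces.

49

For a closed orientable surface of genus 1, χ = 2 − 2·1 = 0.
F = 0 − V + E = 0 − 98 + 147 = 49.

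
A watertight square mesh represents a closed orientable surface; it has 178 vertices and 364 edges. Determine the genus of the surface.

Every face is a square and each edge borders two faces, so 4F = 2·364, giving F = 182.
χ = V − E + F = 178 − 364 + 182 = -4.
For a closed orientable surface χ = 2 − 2g, so g = (2 − (-4))/2 = 3.

3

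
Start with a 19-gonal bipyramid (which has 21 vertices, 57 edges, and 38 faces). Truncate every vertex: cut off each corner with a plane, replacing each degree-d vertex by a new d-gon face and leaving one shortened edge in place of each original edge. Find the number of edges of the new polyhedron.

171

Truncation replaces each original edge-end by a new vertex, so V′ = 2E = 114.
Each original edge survives, and each old vertex of degree d contributes d new edges; summing degrees gives Σd = 2E, so E′ = E + 2E = 3E = 171.
Each original face survives and each original vertex becomes one new face: F′ = F + V = 59.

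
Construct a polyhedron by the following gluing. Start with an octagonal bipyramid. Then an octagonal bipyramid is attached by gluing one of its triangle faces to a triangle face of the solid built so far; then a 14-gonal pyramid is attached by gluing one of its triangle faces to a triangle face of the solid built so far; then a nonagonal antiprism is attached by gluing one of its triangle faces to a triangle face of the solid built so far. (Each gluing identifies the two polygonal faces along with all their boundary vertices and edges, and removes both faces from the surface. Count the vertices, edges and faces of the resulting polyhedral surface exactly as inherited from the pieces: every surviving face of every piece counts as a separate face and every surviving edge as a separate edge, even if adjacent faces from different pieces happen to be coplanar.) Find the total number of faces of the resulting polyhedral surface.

An octagonal bipyramid: V=10, E=24, F=16.
Attach an octagonal bipyramid (V=10, E=24, F=16) along a 3-gon: merge 3 vertices and 3 edges, delete both glued faces → V=17, E=45, F=30.
Attach a 14-gonal pyramid (V=15, E=28, F=15) along a 3-gon: merge 3 vertices and 3 edges, delete both glued faces → V=29, E=70, F=43.
Attach a nonagonal antiprism (V=18, E=36, F=20) along a 3-gon: merge 3 vertices and 3 edges, delete both glued faces → V=44, E=103, F=61.
Check: V − E + F = 44 − 103 + 61 = 2.

61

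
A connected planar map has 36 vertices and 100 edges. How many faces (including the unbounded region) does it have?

66

Euler's formula for a connected plane graph: V − E + F = 2, so F = 2 − 36 + 100 = 66.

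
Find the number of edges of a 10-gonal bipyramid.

30

A bipyramid over an n-gon has 2n triangular faces and n + 2 vertices: V = 10 + 2 = 12, E = 3·10 = 30, F = 2·10 = 20.
Check: V − E + F = 12 − 30 + 20 = 2.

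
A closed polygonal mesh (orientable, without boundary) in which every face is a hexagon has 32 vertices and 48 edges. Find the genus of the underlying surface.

1

Every face is a hexagon and each edge borders two faces, so 6F = 2·48, giving F = 16.
χ = V − E + F = 32 − 48 + 16 = 0.
For a closed orientable surface χ = 2 − 2g, so g = (2 − (0))/2 = 1.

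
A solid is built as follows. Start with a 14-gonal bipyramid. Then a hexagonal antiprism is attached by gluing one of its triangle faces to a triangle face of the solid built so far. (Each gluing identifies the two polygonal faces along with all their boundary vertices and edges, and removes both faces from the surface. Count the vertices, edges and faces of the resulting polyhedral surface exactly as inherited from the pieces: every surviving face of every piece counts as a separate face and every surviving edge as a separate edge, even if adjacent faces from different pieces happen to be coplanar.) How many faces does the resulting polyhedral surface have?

40

A 14-gonal bipyramid: V=16, E=42, F=28.
Attach a hexagonal antiprism (V=12, E=24, F=14) along a 3-gon: merge 3 vertices and 3 edges, delete both glued faces → V=25, E=63, F=40.
Check: V − E + F = 25 − 63 + 40 = 2.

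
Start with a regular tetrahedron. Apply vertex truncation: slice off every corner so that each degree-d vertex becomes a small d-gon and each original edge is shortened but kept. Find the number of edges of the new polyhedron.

The base solid has V = 4, E = 6, F = 4.
Truncation replaces each original edge-end by a new vertex, so V′ = 2E = 12.
Each original edge survives, and each old vertex of degree d contributes d new edges; summing degrees gives Σd = 2E, so E′ = E + 2E = 3E = 18.
Each original face survives and each original vertex becomes one new face: F′ = F + V = 8.

18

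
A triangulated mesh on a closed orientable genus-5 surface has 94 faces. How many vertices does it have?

39

χ = 2 − 2·5 = -8, and every face is a triangle so 3F = 2E.
E = 3·94/2 = 141. Then V = -8 + E − F = -8 + 141 − 94 = 39.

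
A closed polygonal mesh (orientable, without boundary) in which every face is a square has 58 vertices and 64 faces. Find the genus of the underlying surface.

4

Every face is a square, so 2E = 4·64 = 256, giving E = 128.
χ = V − E + F = 58 − 128 + 64 = -6.
For a closed orientable surface χ = 2 − 2g, so g = (2 − (-6))/2 = 4.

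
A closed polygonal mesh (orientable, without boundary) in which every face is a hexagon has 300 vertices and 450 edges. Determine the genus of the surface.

Every face is a hexagon and each edge borders two faces, so 6F = 2·450, giving F = 150.
χ = V − E + F = 300 − 450 + 150 = 0.
For a closed orientable surface χ = 2 − 2g, so g = (2 − (0))/2 = 1.

1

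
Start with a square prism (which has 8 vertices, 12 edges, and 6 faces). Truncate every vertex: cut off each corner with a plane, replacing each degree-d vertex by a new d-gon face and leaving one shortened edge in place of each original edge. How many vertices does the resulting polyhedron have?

Truncation replaces each original edge-end by a new vertex, so V′ = 2E = 24.
Each original edge survives, and each old vertex of degree d contributes d new edges; summing degrees gives Σd = 2E, so E′ = E + 2E = 3E = 36.
Each original face survives and each original vertex becomes one new face: F′ = F + V = 14.

24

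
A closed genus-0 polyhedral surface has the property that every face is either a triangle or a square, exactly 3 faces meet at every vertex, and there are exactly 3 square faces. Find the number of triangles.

2

Let x be the number of triangles; then F = 3 + x.
Edge–face incidences: 2E = 4·3 + 3·x = 12 + 3x.
Every vertex has degree 3, so 3V = 2E.
Euler: V − E + F = 2 ⇒ (2E)/3 − E + (3 + x) = 2.
Multiply by 6: 2·(2E) − 3·(2E) + 6·(3 + x) = 12, i.e. 18 + 6x − (12 + 3x) = 12.
Collecting terms: 3x + 6 = 12, so 3x = 6, so x = 2.
Then 2E = 12 + 3·2 = 18, so E = 9, V = 2E/3 = 6, F = 3 + 2 = 5.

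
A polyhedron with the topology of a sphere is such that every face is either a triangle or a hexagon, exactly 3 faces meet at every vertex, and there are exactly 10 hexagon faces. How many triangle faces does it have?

Let x be the number of triangles; then F = 10 + x.
Edge–face incidences: 2E = 6·10 + 3·x = 60 + 3x.
Every vertex has degree 3, so 3V = 2E.
Euler: V − E + F = 2 ⇒ (2E)/3 − E + (10 + x) = 2.
Multiply by 6: 2·(2E) − 3·(2E) + 6·(10 + x) = 12, i.e. 60 + 6x − (60 + 3x) = 12.
Collecting terms: 3x = 12, so x = 4.
Then 2E = 60 + 3·4 = 72, so E = 36, V = 2E/3 = 24, F = 10 + 4 = 14.

4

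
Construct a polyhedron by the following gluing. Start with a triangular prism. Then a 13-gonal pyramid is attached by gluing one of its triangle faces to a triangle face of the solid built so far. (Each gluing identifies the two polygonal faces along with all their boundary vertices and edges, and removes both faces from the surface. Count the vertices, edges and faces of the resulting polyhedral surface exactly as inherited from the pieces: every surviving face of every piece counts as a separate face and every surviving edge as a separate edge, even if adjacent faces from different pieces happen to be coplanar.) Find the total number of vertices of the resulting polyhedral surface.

A triangular prism: V=6, E=9, F=5.
Attach a 13-gonal pyramid (V=14, E=26, F=14) along a 3-gon: merge 3 vertices and 3 edges, delete both glued faces → V=17, E=32, F=17.
Check: V − E + F = 17 − 32 + 17 = 2.

17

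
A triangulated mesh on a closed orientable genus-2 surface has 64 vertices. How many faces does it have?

χ = 2 − 2·2 = -2, and every face is a triangle so 3F = 2E.
V − E + F = -2 with E = 3F/2 gives 64 − (3/2 − 1)·F = -2, so F = 132 and E = 198.

132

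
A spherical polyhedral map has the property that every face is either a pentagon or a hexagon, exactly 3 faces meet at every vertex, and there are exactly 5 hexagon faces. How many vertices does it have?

30

Let x be the number of pentagons; then F = 5 + x.
Edge–face incidences: 2E = 6·5 + 5·x = 30 + 5x.
Every vertex has degree 3, so 3V = 2E.
Euler: V − E + F = 2 ⇒ (2E)/3 − E + (5 + x) = 2.
Multiply by 6: 2·(2E) − 3·(2E) + 6·(5 + x) = 12, i.e. 30 + 6x − (30 + 5x) = 12.
Collecting terms: x = 12.
Then 2E = 30 + 5·12 = 90, so E = 45, V = 2E/3 = 30, F = 5 + 12 = 17.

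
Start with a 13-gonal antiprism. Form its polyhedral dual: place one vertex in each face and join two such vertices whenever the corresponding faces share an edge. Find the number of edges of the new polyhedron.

The base solid has V = 26, E = 52, F = 28.
The dual swaps V and F and preserves E: V′ = F = 28, E′ = E = 52, F′ = V = 26.

52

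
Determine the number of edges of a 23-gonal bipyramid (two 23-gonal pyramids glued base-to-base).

69

A bipyramid over an n-gon has 2n triangular faces and n + 2 vertices: V = 23 + 2 = 25, E = 3·23 = 69, F = 2·23 = 46.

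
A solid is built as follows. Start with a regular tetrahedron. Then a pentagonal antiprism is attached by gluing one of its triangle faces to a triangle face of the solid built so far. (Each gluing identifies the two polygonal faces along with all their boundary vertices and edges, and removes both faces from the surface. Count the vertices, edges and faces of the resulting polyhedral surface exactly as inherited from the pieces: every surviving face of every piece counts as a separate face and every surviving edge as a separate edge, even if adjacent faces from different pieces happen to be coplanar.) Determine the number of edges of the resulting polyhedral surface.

23

A regular tetrahedron: V=4, E=6, F=4.
Attach a pentagonal antiprism (V=10, E=20, F=12) along a 3-gon: merge 3 vertices and 3 edges, delete both glued faces → V=11, E=23, F=14.
Check: V − E + F = 11 − 23 + 14 = 2.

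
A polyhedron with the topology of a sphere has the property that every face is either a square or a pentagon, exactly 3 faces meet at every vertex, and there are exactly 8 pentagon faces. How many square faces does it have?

2

Let x be the number of squares; then F = 8 + x.
Edge–face incidences: 2E = 5·8 + 4·x = 40 + 4x.
Every vertex has degree 3, so 3V = 2E.
Euler: V − E + F = 2 ⇒ (2E)/3 − E + (8 + x) = 2.
Multiply by 6: 2·(2E) − 3·(2E) + 6·(8 + x) = 12, i.e. 48 + 6x − (40 + 4x) = 12.
Collecting terms: 2x + 8 = 12, so 2x = 4, so x = 2.
Then 2E = 40 + 4·2 = 48, so E = 24, V = 2E/3 = 16, F = 8 + 2 = 10.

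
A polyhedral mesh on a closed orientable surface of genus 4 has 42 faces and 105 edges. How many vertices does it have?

For a closed orientable surface of genus 4, χ = 2 − 2·4 = -6.
V = -6 + E − F = -6 + 105 − 42 = 57.

57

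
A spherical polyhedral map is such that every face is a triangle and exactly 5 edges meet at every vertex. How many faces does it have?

20

Each face has 3 edges and each edge borders two faces, so 2E = 3F.
Each vertex has degree 5, so 5V = 2E and hence V = 3F/5.
Euler: V − E + F = 2 ⇒ (3F/5) − (3F/2) + F = 2.
Multiply by 10: (6 − 15 + 10)F = 20, i.e. 1F = 20.
So F = 20, E = 3·20/2 = 30, V = 3·20/5 = 12.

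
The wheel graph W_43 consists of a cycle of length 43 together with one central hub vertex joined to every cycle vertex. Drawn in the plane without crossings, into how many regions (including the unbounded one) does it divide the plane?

44

W_43 has V = 43 + 1 = 44 vertices and E = 2·43 = 86 edges.
By Euler's formula F = 2 − V + E = 2 − 44 + 86 = 44.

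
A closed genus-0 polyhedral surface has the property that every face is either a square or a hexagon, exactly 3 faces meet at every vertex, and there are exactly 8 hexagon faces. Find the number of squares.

Let x be the number of squares; then F = 8 + x.
Edge–face incidences: 2E = 6·8 + 4·x = 48 + 4x.
Every vertex has degree 3, so 3V = 2E.
Euler: V − E + F = 2 ⇒ (2E)/3 − E + (8 + x) = 2.
Multiply by 6: 2·(2E) − 3·(2E) + 6·(8 + x) = 12, i.e. 48 + 6x − (48 + 4x) = 12.
Collecting terms: 2x = 12, so x = 6.
Then 2E = 48 + 4·6 = 72, so E = 36, V = 2E/3 = 24, F = 8 + 6 = 14.

6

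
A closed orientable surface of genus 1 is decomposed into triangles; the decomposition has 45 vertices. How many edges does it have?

135

χ = 2 − 2·1 = 0, and every face is a triangle so 3F = 2E.
V − E + F = 0 with E = 3F/2 gives 45 − (3/2 − 1)·F = 0, so F = 90 and E = 135.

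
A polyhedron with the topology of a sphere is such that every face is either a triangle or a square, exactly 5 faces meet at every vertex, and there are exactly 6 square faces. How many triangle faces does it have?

32

Let x be the number of triangles; then F = 6 + x.
Edge–face incidences: 2E = 4·6 + 3·x = 24 + 3x.
Every vertex has degree 5, so 5V = 2E.
Euler: V − E + F = 2 ⇒ (2E)/5 − E + (6 + x) = 2.
Multiply by 10: 2·(2E) − 5·(2E) + 10·(6 + x) = 20, i.e. 60 + 10x − 3·(24 + 3x) = 20.
Collecting terms: x − 12 = 20, so x = 32.
Then 2E = 24 + 3·32 = 120, so E = 60, V = 2E/5 = 24, F = 6 + 32 = 38.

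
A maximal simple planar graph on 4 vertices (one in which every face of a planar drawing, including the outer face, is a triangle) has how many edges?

6

In a plane triangulation 3F = 2E and V − E + F = 2, so E = 3V − 6 = 3·4 − 6 = 6.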